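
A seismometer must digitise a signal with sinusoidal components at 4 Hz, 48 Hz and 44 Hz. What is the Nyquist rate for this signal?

Highest-frequency component: 48 Hz.
Nyquist rate = 2 × 48 Hz = 96 Hz.

96 Hz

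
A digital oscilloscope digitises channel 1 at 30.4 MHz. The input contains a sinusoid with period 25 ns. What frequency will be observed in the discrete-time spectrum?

9.6 MHz

T = 25 ns → f = 1/T = 40 MHz.
40 MHz mod fs = 9.6 MHz.
9.6 MHz ≤ fs/2 = 15.2 MHz, appears at 9.6 MHz.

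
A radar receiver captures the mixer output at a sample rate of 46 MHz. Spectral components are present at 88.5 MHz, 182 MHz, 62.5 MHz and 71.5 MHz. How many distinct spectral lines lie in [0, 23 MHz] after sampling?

fs/2 = 23 MHz.
88.5 MHz mod fs = 42.5 MHz.
42.5 MHz > fs/2 = 23 MHz, folds to fs − 42.5 MHz = 3.5 MHz.
182 MHz mod fs = 44 MHz.
44 MHz > fs/2 = 23 MHz, folds to fs − 44 MHz = 2 MHz.
62.5 MHz mod fs = 16.5 MHz.
16.5 MHz ≤ fs/2 = 23 MHz, appears at 16.5 MHz.
71.5 MHz mod fs = 25.5 MHz.
25.5 MHz > fs/2 = 23 MHz, folds to fs − 25.5 MHz = 20.5 MHz.
Distinct values: {2 MHz, 3.5 MHz, 16.5 MHz, 20.5 MHz} → 4.

4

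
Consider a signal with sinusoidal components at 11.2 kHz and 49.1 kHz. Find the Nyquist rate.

Highest-frequency component: 49.1 kHz.
Nyquist rate = 2 × 49.1 kHz = 98.2 kHz.

98.2 kHz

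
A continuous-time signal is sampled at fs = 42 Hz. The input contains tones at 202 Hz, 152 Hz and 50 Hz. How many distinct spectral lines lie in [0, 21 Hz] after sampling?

2

fs/2 = 21 Hz.
202 Hz mod fs = 34 Hz.
34 Hz > fs/2 = 21 Hz, folds to fs − 34 Hz = 8 Hz.
152 Hz mod fs = 26 Hz.
26 Hz > fs/2 = 21 Hz, folds to fs − 26 Hz = 16 Hz.
50 Hz mod fs = 8 Hz.
8 Hz ≤ fs/2 = 21 Hz, appears at 8 Hz.
Distinct values: {8 Hz, 16 Hz} → 2.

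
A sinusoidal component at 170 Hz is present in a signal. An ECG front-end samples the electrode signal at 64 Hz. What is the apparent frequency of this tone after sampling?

22 Hz

170 Hz mod fs = 42 Hz.
42 Hz > fs/2 = 32 Hz, folds to fs − 42 Hz = 22 Hz.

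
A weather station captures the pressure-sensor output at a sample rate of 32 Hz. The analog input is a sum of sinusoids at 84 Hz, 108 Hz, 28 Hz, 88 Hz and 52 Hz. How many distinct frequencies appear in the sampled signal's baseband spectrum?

3

fs/2 = 16 Hz.
84 Hz mod fs = 20 Hz.
20 Hz > fs/2 = 16 Hz, folds to fs − 20 Hz = 12 Hz.
108 Hz mod fs = 12 Hz.
12 Hz ≤ fs/2 = 16 Hz, appears at 12 Hz.
28 Hz > fs/2 = 16 Hz, folds to fs − 28 Hz = 4 Hz.
88 Hz mod fs = 24 Hz.
24 Hz > fs/2 = 16 Hz, folds to fs − 24 Hz = 8 Hz.
52 Hz mod fs = 20 Hz.
20 Hz > fs/2 = 16 Hz, folds to fs − 20 Hz = 12 Hz.
Distinct values: {4 Hz, 8 Hz, 12 Hz} → 3.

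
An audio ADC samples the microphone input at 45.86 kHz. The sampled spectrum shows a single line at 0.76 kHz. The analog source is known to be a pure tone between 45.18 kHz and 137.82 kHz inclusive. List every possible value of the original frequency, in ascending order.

46.62 kHz, 90.96 kHz, 92.48 kHz, 136.82 kHz

Frequencies that alias to 0.76 kHz are k·fs ± 0.76 kHz for integer k ≥ 0.
k=0: 0.76 kHz.
k=1: 45.1 kHz, 46.62 kHz.
k=2: 90.96 kHz, 92.48 kHz.
k=3: 136.82 kHz, 138.34 kHz.
k=4: 182.68 kHz, 184.2 kHz.
Within [45.18 kHz, 137.82 kHz]: 46.62 kHz, 90.96 kHz, 92.48 kHz, 136.82 kHz.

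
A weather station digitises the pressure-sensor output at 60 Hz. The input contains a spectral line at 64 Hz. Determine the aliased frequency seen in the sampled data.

64 Hz mod fs = 4 Hz.
4 Hz ≤ fs/2 = 30 Hz, appears at 4 Hz.

4 Hz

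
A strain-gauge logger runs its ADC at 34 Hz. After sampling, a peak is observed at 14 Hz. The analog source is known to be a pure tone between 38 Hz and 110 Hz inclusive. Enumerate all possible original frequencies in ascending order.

48 Hz, 54 Hz, 82 Hz, 88 Hz

Frequencies that alias to 14 Hz are k·fs ± 14 Hz for integer k ≥ 0.
k=0: 14 Hz.
k=1: 20 Hz, 48 Hz.
k=2: 54 Hz, 82 Hz.
k=3: 88 Hz, 116 Hz.
k=4: 122 Hz, 150 Hz.
Within [38 Hz, 110 Hz]: 48 Hz, 54 Hz, 82 Hz, 88 Hz.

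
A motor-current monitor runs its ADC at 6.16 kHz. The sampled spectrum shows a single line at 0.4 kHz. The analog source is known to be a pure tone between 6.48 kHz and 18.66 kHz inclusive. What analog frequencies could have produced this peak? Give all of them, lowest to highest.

Frequencies that alias to 0.4 kHz are k·fs ± 0.4 kHz for integer k ≥ 0.
k=0: 0.4 kHz.
k=1: 5.76 kHz, 6.56 kHz.
k=2: 11.92 kHz, 12.72 kHz.
k=3: 18.08 kHz, 18.88 kHz.
k=4: 24.24 kHz, 25.04 kHz.
Within [6.48 kHz, 18.66 kHz]: 6.56 kHz, 11.92 kHz, 12.72 kHz, 18.08 kHz.

6.56 kHz, 11.92 kHz, 12.72 kHz, 18.08 kHz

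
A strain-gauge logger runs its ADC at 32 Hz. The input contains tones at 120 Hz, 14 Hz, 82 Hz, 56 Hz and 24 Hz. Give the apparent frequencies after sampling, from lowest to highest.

8 Hz, 14 Hz

fs/2 = 16 Hz.
120 Hz mod fs = 24 Hz.
24 Hz > fs/2 = 16 Hz, folds to fs − 24 Hz = 8 Hz.
14 Hz ≤ fs/2 = 16 Hz, passes unchanged.
82 Hz mod fs = 18 Hz.
18 Hz > fs/2 = 16 Hz, folds to fs − 18 Hz = 14 Hz.
56 Hz mod fs = 24 Hz.
24 Hz > fs/2 = 16 Hz, folds to fs − 24 Hz = 8 Hz.
24 Hz > fs/2 = 16 Hz, folds to fs − 24 Hz = 8 Hz.
Distinct values: {8 Hz, 14 Hz}.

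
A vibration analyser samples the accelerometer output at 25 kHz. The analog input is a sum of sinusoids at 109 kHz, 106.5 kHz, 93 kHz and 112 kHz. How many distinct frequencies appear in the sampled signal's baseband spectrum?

fs/2 = 12.5 kHz.
109 kHz mod fs = 9 kHz.
9 kHz ≤ fs/2 = 12.5 kHz, appears at 9 kHz.
106.5 kHz mod fs = 6.5 kHz.
6.5 kHz ≤ fs/2 = 12.5 kHz, appears at 6.5 kHz.
93 kHz mod fs = 18 kHz.
18 kHz > fs/2 = 12.5 kHz, folds to fs − 18 kHz = 7 kHz.
112 kHz mod fs = 12 kHz.
12 kHz ≤ fs/2 = 12.5 kHz, appears at 12 kHz.
Distinct values: {6.5 kHz, 7 kHz, 9 kHz, 12 kHz} → 4.

4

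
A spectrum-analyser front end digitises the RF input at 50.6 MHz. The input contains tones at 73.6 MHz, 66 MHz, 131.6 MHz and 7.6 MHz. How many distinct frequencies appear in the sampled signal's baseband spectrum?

4

fs/2 = 25.3 MHz.
73.6 MHz mod fs = 23 MHz.
23 MHz ≤ fs/2 = 25.3 MHz, appears at 23 MHz.
66 MHz mod fs = 15.4 MHz.
15.4 MHz ≤ fs/2 = 25.3 MHz, appears at 15.4 MHz.
131.6 MHz mod fs = 30.4 MHz.
30.4 MHz > fs/2 = 25.3 MHz, folds to fs − 30.4 MHz = 20.2 MHz.
7.6 MHz ≤ fs/2 = 25.3 MHz, passes unchanged.
Distinct values: {7.6 MHz, 15.4 MHz, 20.2 MHz, 23 MHz} → 4.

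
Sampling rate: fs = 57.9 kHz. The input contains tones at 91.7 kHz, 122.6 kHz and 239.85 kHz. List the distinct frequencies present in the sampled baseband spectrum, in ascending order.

6.8 kHz, 8.25 kHz, 24.1 kHz

fs/2 = 28.95 kHz.
91.7 kHz mod fs = 33.8 kHz.
33.8 kHz > fs/2 = 28.95 kHz, folds to fs − 33.8 kHz = 24.1 kHz.
122.6 kHz mod fs = 6.8 kHz.
6.8 kHz ≤ fs/2 = 28.95 kHz, appears at 6.8 kHz.
239.85 kHz mod fs = 8.25 kHz.
8.25 kHz ≤ fs/2 = 28.95 kHz, appears at 8.25 kHz.
Distinct values: {6.8 kHz, 8.25 kHz, 24.1 kHz}.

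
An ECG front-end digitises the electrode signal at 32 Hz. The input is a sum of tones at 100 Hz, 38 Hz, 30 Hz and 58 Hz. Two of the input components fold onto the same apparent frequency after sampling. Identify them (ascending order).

38 Hz, 58 Hz

fs/2 = 16 Hz.
100 Hz mod fs = 4 Hz.
4 Hz ≤ fs/2 = 16 Hz, appears at 4 Hz.
38 Hz mod fs = 6 Hz.
6 Hz ≤ fs/2 = 16 Hz, appears at 6 Hz.
30 Hz > fs/2 = 16 Hz, folds to fs − 30 Hz = 2 Hz.
58 Hz mod fs = 26 Hz.
26 Hz > fs/2 = 16 Hz, folds to fs − 26 Hz = 6 Hz.
38 Hz and 58 Hz both map to 6 Hz.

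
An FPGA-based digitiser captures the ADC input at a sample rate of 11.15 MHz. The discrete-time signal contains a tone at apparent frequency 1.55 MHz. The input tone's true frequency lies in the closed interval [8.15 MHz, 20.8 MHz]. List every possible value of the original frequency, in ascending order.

9.6 MHz, 12.7 MHz, 20.75 MHz

Frequencies that alias to 1.55 MHz are k·fs ± 1.55 MHz for integer k ≥ 0.
k=0: 1.55 MHz.
k=1: 9.6 MHz, 12.7 MHz.
k=2: 20.75 MHz, 23.85 MHz.
k=3: 31.9 MHz, 35 MHz.
Within [8.15 MHz, 20.8 MHz]: 9.6 MHz, 12.7 MHz, 20.75 MHz.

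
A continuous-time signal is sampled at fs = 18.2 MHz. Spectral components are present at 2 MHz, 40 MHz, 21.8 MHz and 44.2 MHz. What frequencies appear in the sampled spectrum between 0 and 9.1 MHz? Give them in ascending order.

fs/2 = 9.1 MHz.
2 MHz ≤ fs/2 = 9.1 MHz, passes unchanged.
40 MHz mod fs = 3.6 MHz.
3.6 MHz ≤ fs/2 = 9.1 MHz, appears at 3.6 MHz.
21.8 MHz mod fs = 3.6 MHz.
3.6 MHz ≤ fs/2 = 9.1 MHz, appears at 3.6 MHz.
44.2 MHz mod fs = 7.8 MHz.
7.8 MHz ≤ fs/2 = 9.1 MHz, appears at 7.8 MHz.
Distinct values: {2 MHz, 3.6 MHz, 7.8 MHz}.

2 MHz, 3.6 MHz, 7.8 MHz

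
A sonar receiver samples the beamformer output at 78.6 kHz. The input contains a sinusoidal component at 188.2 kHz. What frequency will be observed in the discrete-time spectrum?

188.2 kHz mod fs = 31 kHz.
31 kHz ≤ fs/2 = 39.3 kHz, appears at 31 kHz.

31 kHz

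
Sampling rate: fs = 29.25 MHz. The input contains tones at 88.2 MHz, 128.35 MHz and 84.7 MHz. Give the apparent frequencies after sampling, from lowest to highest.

0.45 MHz, 3.05 MHz, 11.35 MHz

fs/2 = 14.625 MHz.
88.2 MHz mod fs = 0.45 MHz.
0.45 MHz ≤ fs/2 = 14.625 MHz, appears at 0.45 MHz.
128.35 MHz mod fs = 11.35 MHz.
11.35 MHz ≤ fs/2 = 14.625 MHz, appears at 11.35 MHz.
84.7 MHz mod fs = 26.2 MHz.
26.2 MHz > fs/2 = 14.625 MHz, folds to fs − 26.2 MHz = 3.05 MHz.
Distinct values: {0.45 MHz, 3.05 MHz, 11.35 MHz}.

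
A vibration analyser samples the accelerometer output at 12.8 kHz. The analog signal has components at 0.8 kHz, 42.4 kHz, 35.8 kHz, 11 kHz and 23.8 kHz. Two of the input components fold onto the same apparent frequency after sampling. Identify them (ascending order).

fs/2 = 6.4 kHz.
0.8 kHz ≤ fs/2 = 6.4 kHz, passes unchanged.
42.4 kHz mod fs = 4 kHz.
4 kHz ≤ fs/2 = 6.4 kHz, appears at 4 kHz.
35.8 kHz mod fs = 10.2 kHz.
10.2 kHz > fs/2 = 6.4 kHz, folds to fs − 10.2 kHz = 2.6 kHz.
11 kHz > fs/2 = 6.4 kHz, folds to fs − 11 kHz = 1.8 kHz.
23.8 kHz mod fs = 11 kHz.
11 kHz > fs/2 = 6.4 kHz, folds to fs − 11 kHz = 1.8 kHz.
11 kHz and 23.8 kHz both map to 1.8 kHz.

11 kHz, 23.8 kHz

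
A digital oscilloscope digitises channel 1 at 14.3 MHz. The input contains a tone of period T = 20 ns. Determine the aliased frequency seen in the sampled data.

7.1 MHz

T = 20 ns → f = 1/T = 50 MHz.
50 MHz mod fs = 7.1 MHz.
7.1 MHz ≤ fs/2 = 7.15 MHz, appears at 7.1 MHz.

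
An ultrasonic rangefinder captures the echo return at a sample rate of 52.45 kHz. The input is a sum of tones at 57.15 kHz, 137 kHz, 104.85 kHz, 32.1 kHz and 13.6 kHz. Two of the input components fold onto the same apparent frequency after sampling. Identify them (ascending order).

32.1 kHz, 137 kHz

fs/2 = 26.225 kHz.
57.15 kHz mod fs = 4.7 kHz.
4.7 kHz ≤ fs/2 = 26.225 kHz, appears at 4.7 kHz.
137 kHz mod fs = 32.1 kHz.
32.1 kHz > fs/2 = 26.225 kHz, folds to fs − 32.1 kHz = 20.35 kHz.
104.85 kHz mod fs = 52.4 kHz.
52.4 kHz > fs/2 = 26.225 kHz, folds to fs − 52.4 kHz = 0.05 kHz.
32.1 kHz > fs/2 = 26.225 kHz, folds to fs − 32.1 kHz = 20.35 kHz.
13.6 kHz ≤ fs/2 = 26.225 kHz, passes unchanged.
32.1 kHz and 137 kHz both map to 20.35 kHz.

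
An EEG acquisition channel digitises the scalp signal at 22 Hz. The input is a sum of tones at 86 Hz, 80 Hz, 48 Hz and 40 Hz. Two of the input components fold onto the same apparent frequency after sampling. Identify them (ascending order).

40 Hz, 48 Hz

fs/2 = 11 Hz.
86 Hz mod fs = 20 Hz.
20 Hz > fs/2 = 11 Hz, folds to fs − 20 Hz = 2 Hz.
80 Hz mod fs = 14 Hz.
14 Hz > fs/2 = 11 Hz, folds to fs − 14 Hz = 8 Hz.
48 Hz mod fs = 4 Hz.
4 Hz ≤ fs/2 = 11 Hz, appears at 4 Hz.
40 Hz mod fs = 18 Hz.
18 Hz > fs/2 = 11 Hz, folds to fs − 18 Hz = 4 Hz.
40 Hz and 48 Hz both map to 4 Hz.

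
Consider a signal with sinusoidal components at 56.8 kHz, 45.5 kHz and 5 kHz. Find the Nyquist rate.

Highest-frequency component: 56.8 kHz.
Nyquist rate = 2 × 56.8 kHz = 113.6 kHz.

113.6 kHz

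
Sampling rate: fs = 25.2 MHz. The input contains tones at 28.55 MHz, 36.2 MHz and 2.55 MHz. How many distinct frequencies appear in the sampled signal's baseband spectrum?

3

fs/2 = 12.6 MHz.
28.55 MHz mod fs = 3.35 MHz.
3.35 MHz ≤ fs/2 = 12.6 MHz, appears at 3.35 MHz.
36.2 MHz mod fs = 11 MHz.
11 MHz ≤ fs/2 = 12.6 MHz, appears at 11 MHz.
2.55 MHz ≤ fs/2 = 12.6 MHz, passes unchanged.
Distinct values: {2.55 MHz, 3.35 MHz, 11 MHz} → 3.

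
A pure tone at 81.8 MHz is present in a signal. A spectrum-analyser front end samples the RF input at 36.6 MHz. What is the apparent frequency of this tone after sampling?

8.6 MHz

81.8 MHz mod fs = 8.6 MHz.
8.6 MHz ≤ fs/2 = 18.3 MHz, appears at 8.6 MHz.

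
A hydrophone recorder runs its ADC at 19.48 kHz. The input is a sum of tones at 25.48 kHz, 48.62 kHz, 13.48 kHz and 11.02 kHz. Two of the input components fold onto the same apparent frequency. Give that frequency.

fs/2 = 9.74 kHz.
25.48 kHz mod fs = 6 kHz.
6 kHz ≤ fs/2 = 9.74 kHz, appears at 6 kHz.
48.62 kHz mod fs = 9.66 kHz.
9.66 kHz ≤ fs/2 = 9.74 kHz, appears at 9.66 kHz.
13.48 kHz > fs/2 = 9.74 kHz, folds to fs − 13.48 kHz = 6 kHz.
11.02 kHz > fs/2 = 9.74 kHz, folds to fs − 11.02 kHz = 8.46 kHz.
13.48 kHz and 25.48 kHz both map to 6 kHz.

6 kHz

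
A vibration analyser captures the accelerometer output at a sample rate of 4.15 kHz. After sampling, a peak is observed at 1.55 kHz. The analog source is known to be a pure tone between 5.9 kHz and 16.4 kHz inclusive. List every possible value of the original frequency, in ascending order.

6.75 kHz, 9.85 kHz, 10.9 kHz, 14 kHz, 15.05 kHz

Frequencies that alias to 1.55 kHz are k·fs ± 1.55 kHz for integer k ≥ 0.
k=0: 1.55 kHz.
k=1: 2.6 kHz, 5.7 kHz.
k=2: 6.75 kHz, 9.85 kHz.
k=3: 10.9 kHz, 14 kHz.
k=4: 15.05 kHz, 18.15 kHz.
k=5: 19.2 kHz, 22.3 kHz.
Within [5.9 kHz, 16.4 kHz]: 6.75 kHz, 9.85 kHz, 10.9 kHz, 14 kHz, 15.05 kHz.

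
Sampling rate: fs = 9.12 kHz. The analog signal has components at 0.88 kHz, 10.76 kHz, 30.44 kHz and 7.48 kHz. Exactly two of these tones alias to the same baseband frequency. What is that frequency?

fs/2 = 4.56 kHz.
0.88 kHz ≤ fs/2 = 4.56 kHz, passes unchanged.
10.76 kHz mod fs = 1.64 kHz.
1.64 kHz ≤ fs/2 = 4.56 kHz, appears at 1.64 kHz.
30.44 kHz mod fs = 3.08 kHz.
3.08 kHz ≤ fs/2 = 4.56 kHz, appears at 3.08 kHz.
7.48 kHz > fs/2 = 4.56 kHz, folds to fs − 7.48 kHz = 1.64 kHz.
7.48 kHz and 10.76 kHz both map to 1.64 kHz.

1.64 kHz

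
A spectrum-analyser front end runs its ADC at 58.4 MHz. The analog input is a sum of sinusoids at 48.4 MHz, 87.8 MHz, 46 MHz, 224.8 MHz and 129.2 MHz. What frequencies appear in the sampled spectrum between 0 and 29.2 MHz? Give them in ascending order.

fs/2 = 29.2 MHz.
48.4 MHz > fs/2 = 29.2 MHz, folds to fs − 48.4 MHz = 10 MHz.
87.8 MHz mod fs = 29.4 MHz.
29.4 MHz > fs/2 = 29.2 MHz, folds to fs − 29.4 MHz = 29 MHz.
46 MHz > fs/2 = 29.2 MHz, folds to fs − 46 MHz = 12.4 MHz.
224.8 MHz mod fs = 49.6 MHz.
49.6 MHz > fs/2 = 29.2 MHz, folds to fs − 49.6 MHz = 8.8 MHz.
129.2 MHz mod fs = 12.4 MHz.
12.4 MHz ≤ fs/2 = 29.2 MHz, appears at 12.4 MHz.
Distinct values: {8.8 MHz, 10 MHz, 12.4 MHz, 29 MHz}.

8.8 MHz, 10 MHz, 12.4 MHz, 29 MHz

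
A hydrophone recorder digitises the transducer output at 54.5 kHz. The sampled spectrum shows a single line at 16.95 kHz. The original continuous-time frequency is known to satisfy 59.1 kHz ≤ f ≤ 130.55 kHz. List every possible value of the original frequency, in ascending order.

Frequencies that alias to 16.95 kHz are k·fs ± 16.95 kHz for integer k ≥ 0.
k=0: 16.95 kHz.
k=1: 37.55 kHz, 71.45 kHz.
k=2: 92.05 kHz, 125.95 kHz.
k=3: 146.55 kHz, 180.45 kHz.
Within [59.1 kHz, 130.55 kHz]: 71.45 kHz, 92.05 kHz, 125.95 kHz.

71.45 kHz, 92.05 kHz, 125.95 kHz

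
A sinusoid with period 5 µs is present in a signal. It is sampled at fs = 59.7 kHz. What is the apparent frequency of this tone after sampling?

T = 5 µs → f = 1/T = 200 kHz.
200 kHz mod fs = 20.9 kHz.
20.9 kHz ≤ fs/2 = 29.85 kHz, appears at 20.9 kHz.

20.9 kHz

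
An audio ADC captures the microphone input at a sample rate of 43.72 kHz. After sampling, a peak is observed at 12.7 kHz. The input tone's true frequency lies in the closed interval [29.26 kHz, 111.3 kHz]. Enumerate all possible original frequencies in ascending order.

31.02 kHz, 56.42 kHz, 74.74 kHz, 100.14 kHz

Frequencies that alias to 12.7 kHz are k·fs ± 12.7 kHz for integer k ≥ 0.
k=0: 12.7 kHz.
k=1: 31.02 kHz, 56.42 kHz.
k=2: 74.74 kHz, 100.14 kHz.
k=3: 118.46 kHz, 143.86 kHz.
Within [29.26 kHz, 111.3 kHz]: 31.02 kHz, 56.42 kHz, 74.74 kHz, 100.14 kHz.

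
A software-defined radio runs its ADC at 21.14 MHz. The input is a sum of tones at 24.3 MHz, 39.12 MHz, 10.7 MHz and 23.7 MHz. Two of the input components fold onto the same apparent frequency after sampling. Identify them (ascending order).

fs/2 = 10.57 MHz.
24.3 MHz mod fs = 3.16 MHz.
3.16 MHz ≤ fs/2 = 10.57 MHz, appears at 3.16 MHz.
39.12 MHz mod fs = 17.98 MHz.
17.98 MHz > fs/2 = 10.57 MHz, folds to fs − 17.98 MHz = 3.16 MHz.
10.7 MHz > fs/2 = 10.57 MHz, folds to fs − 10.7 MHz = 10.44 MHz.
23.7 MHz mod fs = 2.56 MHz.
2.56 MHz ≤ fs/2 = 10.57 MHz, appears at 2.56 MHz.
24.3 MHz and 39.12 MHz both map to 3.16 MHz.

24.3 MHz, 39.12 MHz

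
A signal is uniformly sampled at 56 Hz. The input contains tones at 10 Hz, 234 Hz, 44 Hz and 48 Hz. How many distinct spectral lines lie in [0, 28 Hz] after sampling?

fs/2 = 28 Hz.
10 Hz ≤ fs/2 = 28 Hz, passes unchanged.
234 Hz mod fs = 10 Hz.
10 Hz ≤ fs/2 = 28 Hz, appears at 10 Hz.
44 Hz > fs/2 = 28 Hz, folds to fs − 44 Hz = 12 Hz.
48 Hz > fs/2 = 28 Hz, folds to fs − 48 Hz = 8 Hz.
Distinct values: {8 Hz, 10 Hz, 12 Hz} → 3.

3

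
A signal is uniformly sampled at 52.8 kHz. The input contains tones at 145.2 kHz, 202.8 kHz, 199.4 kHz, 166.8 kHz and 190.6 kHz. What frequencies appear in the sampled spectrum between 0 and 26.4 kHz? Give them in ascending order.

8.4 kHz, 11.8 kHz, 13.2 kHz, 20.6 kHz

fs/2 = 26.4 kHz.
145.2 kHz mod fs = 39.6 kHz.
39.6 kHz > fs/2 = 26.4 kHz, folds to fs − 39.6 kHz = 13.2 kHz.
202.8 kHz mod fs = 44.4 kHz.
44.4 kHz > fs/2 = 26.4 kHz, folds to fs − 44.4 kHz = 8.4 kHz.
199.4 kHz mod fs = 41 kHz.
41 kHz > fs/2 = 26.4 kHz, folds to fs − 41 kHz = 11.8 kHz.
166.8 kHz mod fs = 8.4 kHz.
8.4 kHz ≤ fs/2 = 26.4 kHz, appears at 8.4 kHz.
190.6 kHz mod fs = 32.2 kHz.
32.2 kHz > fs/2 = 26.4 kHz, folds to fs − 32.2 kHz = 20.6 kHz.
Distinct values: {8.4 kHz, 11.8 kHz, 13.2 kHz, 20.6 kHz}.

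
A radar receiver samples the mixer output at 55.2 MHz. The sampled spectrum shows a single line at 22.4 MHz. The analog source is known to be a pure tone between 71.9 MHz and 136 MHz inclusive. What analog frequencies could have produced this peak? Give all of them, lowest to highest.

Frequencies that alias to 22.4 MHz are k·fs ± 22.4 MHz for integer k ≥ 0.
k=0: 22.4 MHz.
k=1: 32.8 MHz, 77.6 MHz.
k=2: 88 MHz, 132.8 MHz.
k=3: 143.2 MHz, 188 MHz.
Within [71.9 MHz, 136 MHz]: 77.6 MHz, 88 MHz, 132.8 MHz.

77.6 MHz, 88 MHz, 132.8 MHz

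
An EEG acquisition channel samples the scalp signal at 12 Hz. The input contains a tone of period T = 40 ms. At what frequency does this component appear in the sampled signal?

T = 40 ms → f = 1/T = 25 Hz.
25 Hz mod fs = 1 Hz.
1 Hz ≤ fs/2 = 6 Hz, appears at 1 Hz.

1 Hz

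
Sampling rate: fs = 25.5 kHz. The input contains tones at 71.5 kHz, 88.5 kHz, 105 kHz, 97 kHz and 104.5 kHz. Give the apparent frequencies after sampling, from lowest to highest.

2.5 kHz, 3 kHz, 5 kHz, 12 kHz

fs/2 = 12.75 kHz.
71.5 kHz mod fs = 20.5 kHz.
20.5 kHz > fs/2 = 12.75 kHz, folds to fs − 20.5 kHz = 5 kHz.
88.5 kHz mod fs = 12 kHz.
12 kHz ≤ fs/2 = 12.75 kHz, appears at 12 kHz.
105 kHz mod fs = 3 kHz.
3 kHz ≤ fs/2 = 12.75 kHz, appears at 3 kHz.
97 kHz mod fs = 20.5 kHz.
20.5 kHz > fs/2 = 12.75 kHz, folds to fs − 20.5 kHz = 5 kHz.
104.5 kHz mod fs = 2.5 kHz.
2.5 kHz ≤ fs/2 = 12.75 kHz, appears at 2.5 kHz.
Distinct values: {2.5 kHz, 3 kHz, 5 kHz, 12 kHz}.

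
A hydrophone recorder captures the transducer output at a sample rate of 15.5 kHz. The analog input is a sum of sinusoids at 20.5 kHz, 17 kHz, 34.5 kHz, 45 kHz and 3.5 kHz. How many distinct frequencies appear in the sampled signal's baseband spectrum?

fs/2 = 7.75 kHz.
20.5 kHz mod fs = 5 kHz.
5 kHz ≤ fs/2 = 7.75 kHz, appears at 5 kHz.
17 kHz mod fs = 1.5 kHz.
1.5 kHz ≤ fs/2 = 7.75 kHz, appears at 1.5 kHz.
34.5 kHz mod fs = 3.5 kHz.
3.5 kHz ≤ fs/2 = 7.75 kHz, appears at 3.5 kHz.
45 kHz mod fs = 14 kHz.
14 kHz > fs/2 = 7.75 kHz, folds to fs − 14 kHz = 1.5 kHz.
3.5 kHz ≤ fs/2 = 7.75 kHz, passes unchanged.
Distinct values: {1.5 kHz, 3.5 kHz, 5 kHz} → 3.

3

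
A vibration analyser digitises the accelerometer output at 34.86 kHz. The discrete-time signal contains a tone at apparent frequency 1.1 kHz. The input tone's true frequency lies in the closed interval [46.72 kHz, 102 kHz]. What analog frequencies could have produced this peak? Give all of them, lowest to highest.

68.62 kHz, 70.82 kHz

Frequencies that alias to 1.1 kHz are k·fs ± 1.1 kHz for integer k ≥ 0.
k=0: 1.1 kHz.
k=1: 33.76 kHz, 35.96 kHz.
k=2: 68.62 kHz, 70.82 kHz.
k=3: 103.48 kHz, 105.68 kHz.
Within [46.72 kHz, 102 kHz]: 68.62 kHz, 70.82 kHz.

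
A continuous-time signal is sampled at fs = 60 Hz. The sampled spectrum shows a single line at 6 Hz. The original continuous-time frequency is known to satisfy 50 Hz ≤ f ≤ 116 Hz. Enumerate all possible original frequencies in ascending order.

Frequencies that alias to 6 Hz are k·fs ± 6 Hz for integer k ≥ 0.
k=0: 6 Hz.
k=1: 54 Hz, 66 Hz.
k=2: 114 Hz, 126 Hz.
k=3: 174 Hz, 186 Hz.
Within [50 Hz, 116 Hz]: 54 Hz, 66 Hz, 114 Hz.

54 Hz, 66 Hz, 114 Hz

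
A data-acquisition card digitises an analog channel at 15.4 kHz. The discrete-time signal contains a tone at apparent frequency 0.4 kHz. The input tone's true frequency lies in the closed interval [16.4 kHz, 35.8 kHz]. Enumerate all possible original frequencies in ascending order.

Frequencies that alias to 0.4 kHz are k·fs ± 0.4 kHz for integer k ≥ 0.
k=0: 0.4 kHz.
k=1: 15 kHz, 15.8 kHz.
k=2: 30.4 kHz, 31.2 kHz.
k=3: 45.8 kHz, 46.6 kHz.
Within [16.4 kHz, 35.8 kHz]: 30.4 kHz, 31.2 kHz.

30.4 kHz, 31.2 kHz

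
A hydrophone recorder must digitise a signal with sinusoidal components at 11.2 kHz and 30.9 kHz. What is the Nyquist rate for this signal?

Highest-frequency component: 30.9 kHz.
Nyquist rate = 2 × 30.9 kHz = 61.8 kHz.

61.8 kHz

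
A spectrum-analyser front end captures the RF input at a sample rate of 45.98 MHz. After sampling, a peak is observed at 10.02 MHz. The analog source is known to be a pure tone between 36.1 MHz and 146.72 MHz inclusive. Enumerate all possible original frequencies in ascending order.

Frequencies that alias to 10.02 MHz are k·fs ± 10.02 MHz for integer k ≥ 0.
k=0: 10.02 MHz.
k=1: 35.96 MHz, 56 MHz.
k=2: 81.94 MHz, 101.98 MHz.
k=3: 127.92 MHz, 147.96 MHz.
k=4: 173.9 MHz, 193.94 MHz.
Within [36.1 MHz, 146.72 MHz]: 56 MHz, 81.94 MHz, 101.98 MHz, 127.92 MHz.

56 MHz, 81.94 MHz, 101.98 MHz, 127.92 MHz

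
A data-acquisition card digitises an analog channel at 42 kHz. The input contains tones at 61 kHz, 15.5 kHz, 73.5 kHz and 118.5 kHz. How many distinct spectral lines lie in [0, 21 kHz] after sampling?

4

fs/2 = 21 kHz.
61 kHz mod fs = 19 kHz.
19 kHz ≤ fs/2 = 21 kHz, appears at 19 kHz.
15.5 kHz ≤ fs/2 = 21 kHz, passes unchanged.
73.5 kHz mod fs = 31.5 kHz.
31.5 kHz > fs/2 = 21 kHz, folds to fs − 31.5 kHz = 10.5 kHz.
118.5 kHz mod fs = 34.5 kHz.
34.5 kHz > fs/2 = 21 kHz, folds to fs − 34.5 kHz = 7.5 kHz.
Distinct values: {7.5 kHz, 10.5 kHz, 15.5 kHz, 19 kHz} → 4.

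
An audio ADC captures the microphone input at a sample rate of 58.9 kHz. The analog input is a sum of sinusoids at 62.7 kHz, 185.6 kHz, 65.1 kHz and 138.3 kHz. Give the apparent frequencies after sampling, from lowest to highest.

fs/2 = 29.45 kHz.
62.7 kHz mod fs = 3.8 kHz.
3.8 kHz ≤ fs/2 = 29.45 kHz, appears at 3.8 kHz.
185.6 kHz mod fs = 8.9 kHz.
8.9 kHz ≤ fs/2 = 29.45 kHz, appears at 8.9 kHz.
65.1 kHz mod fs = 6.2 kHz.
6.2 kHz ≤ fs/2 = 29.45 kHz, appears at 6.2 kHz.
138.3 kHz mod fs = 20.5 kHz.
20.5 kHz ≤ fs/2 = 29.45 kHz, appears at 20.5 kHz.
Distinct values: {3.8 kHz, 6.2 kHz, 8.9 kHz, 20.5 kHz}.

3.8 kHz, 6.2 kHz, 8.9 kHz, 20.5 kHz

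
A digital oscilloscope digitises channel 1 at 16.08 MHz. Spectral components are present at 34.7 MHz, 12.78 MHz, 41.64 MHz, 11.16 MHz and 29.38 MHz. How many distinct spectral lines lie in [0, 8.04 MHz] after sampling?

fs/2 = 8.04 MHz.
34.7 MHz mod fs = 2.54 MHz.
2.54 MHz ≤ fs/2 = 8.04 MHz, appears at 2.54 MHz.
12.78 MHz > fs/2 = 8.04 MHz, folds to fs − 12.78 MHz = 3.3 MHz.
41.64 MHz mod fs = 9.48 MHz.
9.48 MHz > fs/2 = 8.04 MHz, folds to fs − 9.48 MHz = 6.6 MHz.
11.16 MHz > fs/2 = 8.04 MHz, folds to fs − 11.16 MHz = 4.92 MHz.
29.38 MHz mod fs = 13.3 MHz.
13.3 MHz > fs/2 = 8.04 MHz, folds to fs − 13.3 MHz = 2.78 MHz.
Distinct values: {2.54 MHz, 2.78 MHz, 3.3 MHz, 4.92 MHz, 6.6 MHz} → 5.

5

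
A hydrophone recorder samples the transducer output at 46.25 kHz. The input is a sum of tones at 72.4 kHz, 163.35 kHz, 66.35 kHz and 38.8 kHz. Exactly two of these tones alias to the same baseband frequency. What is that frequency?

fs/2 = 23.125 kHz.
72.4 kHz mod fs = 26.15 kHz.
26.15 kHz > fs/2 = 23.125 kHz, folds to fs − 26.15 kHz = 20.1 kHz.
163.35 kHz mod fs = 24.6 kHz.
24.6 kHz > fs/2 = 23.125 kHz, folds to fs − 24.6 kHz = 21.65 kHz.
66.35 kHz mod fs = 20.1 kHz.
20.1 kHz ≤ fs/2 = 23.125 kHz, appears at 20.1 kHz.
38.8 kHz > fs/2 = 23.125 kHz, folds to fs − 38.8 kHz = 7.45 kHz.
66.35 kHz and 72.4 kHz both map to 20.1 kHz.

20.1 kHz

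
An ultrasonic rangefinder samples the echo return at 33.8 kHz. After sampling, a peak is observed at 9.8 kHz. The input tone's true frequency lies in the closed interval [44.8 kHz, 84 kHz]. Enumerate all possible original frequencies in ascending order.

57.8 kHz, 77.4 kHz

Frequencies that alias to 9.8 kHz are k·fs ± 9.8 kHz for integer k ≥ 0.
k=0: 9.8 kHz.
k=1: 24 kHz, 43.6 kHz.
k=2: 57.8 kHz, 77.4 kHz.
k=3: 91.6 kHz, 111.2 kHz.
Within [44.8 kHz, 84 kHz]: 57.8 kHz, 77.4 kHz.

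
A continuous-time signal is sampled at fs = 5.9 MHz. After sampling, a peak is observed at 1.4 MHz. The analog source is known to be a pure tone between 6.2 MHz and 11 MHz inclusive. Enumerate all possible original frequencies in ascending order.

Frequencies that alias to 1.4 MHz are k·fs ± 1.4 MHz for integer k ≥ 0.
k=0: 1.4 MHz.
k=1: 4.5 MHz, 7.3 MHz.
k=2: 10.4 MHz, 13.2 MHz.
k=3: 16.3 MHz, 19.1 MHz.
Within [6.2 MHz, 11 MHz]: 7.3 MHz, 10.4 MHz.

7.3 MHz, 10.4 MHz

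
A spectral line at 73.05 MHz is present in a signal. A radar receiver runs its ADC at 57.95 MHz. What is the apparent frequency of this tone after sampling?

15.1 MHz

73.05 MHz mod fs = 15.1 MHz.
15.1 MHz ≤ fs/2 = 28.975 MHz, appears at 15.1 MHz.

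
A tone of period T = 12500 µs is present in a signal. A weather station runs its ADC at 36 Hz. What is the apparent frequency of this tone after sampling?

T = 12500 µs → f = 1/T = 80 Hz.
80 Hz mod fs = 8 Hz.
8 Hz ≤ fs/2 = 18 Hz, appears at 8 Hz.

8 Hz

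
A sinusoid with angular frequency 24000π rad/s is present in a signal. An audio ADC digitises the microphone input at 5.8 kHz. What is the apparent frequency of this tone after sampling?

0.4 kHz

ω = 24000π rad/s → f = ω/(2π) = 12000 Hz = 12 kHz.
12 kHz mod fs = 0.4 kHz.
0.4 kHz ≤ fs/2 = 2.9 kHz, appears at 0.4 kHz.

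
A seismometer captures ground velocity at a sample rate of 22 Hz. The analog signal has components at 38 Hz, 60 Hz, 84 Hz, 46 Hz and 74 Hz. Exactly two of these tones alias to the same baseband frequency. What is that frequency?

fs/2 = 11 Hz.
38 Hz mod fs = 16 Hz.
16 Hz > fs/2 = 11 Hz, folds to fs − 16 Hz = 6 Hz.
60 Hz mod fs = 16 Hz.
16 Hz > fs/2 = 11 Hz, folds to fs − 16 Hz = 6 Hz.
84 Hz mod fs = 18 Hz.
18 Hz > fs/2 = 11 Hz, folds to fs − 18 Hz = 4 Hz.
46 Hz mod fs = 2 Hz.
2 Hz ≤ fs/2 = 11 Hz, appears at 2 Hz.
74 Hz mod fs = 8 Hz.
8 Hz ≤ fs/2 = 11 Hz, appears at 8 Hz.
38 Hz and 60 Hz both map to 6 Hz.

6 Hz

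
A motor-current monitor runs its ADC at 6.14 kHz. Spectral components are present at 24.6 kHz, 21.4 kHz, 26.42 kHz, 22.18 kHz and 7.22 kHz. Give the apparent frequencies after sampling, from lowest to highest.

fs/2 = 3.07 kHz.
24.6 kHz mod fs = 0.04 kHz.
0.04 kHz ≤ fs/2 = 3.07 kHz, appears at 0.04 kHz.
21.4 kHz mod fs = 2.98 kHz.
2.98 kHz ≤ fs/2 = 3.07 kHz, appears at 2.98 kHz.
26.42 kHz mod fs = 1.86 kHz.
1.86 kHz ≤ fs/2 = 3.07 kHz, appears at 1.86 kHz.
22.18 kHz mod fs = 3.76 kHz.
3.76 kHz > fs/2 = 3.07 kHz, folds to fs − 3.76 kHz = 2.38 kHz.
7.22 kHz mod fs = 1.08 kHz.
1.08 kHz ≤ fs/2 = 3.07 kHz, appears at 1.08 kHz.
Distinct values: {0.04 kHz, 1.08 kHz, 1.86 kHz, 2.38 kHz, 2.98 kHz}.

0.04 kHz, 1.08 kHz, 1.86 kHz, 2.38 kHz, 2.98 kHz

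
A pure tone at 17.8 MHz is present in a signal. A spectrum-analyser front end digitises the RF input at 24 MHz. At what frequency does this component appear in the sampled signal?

6.2 MHz

17.8 MHz > fs/2 = 12 MHz, folds to fs − 17.8 MHz = 6.2 MHz.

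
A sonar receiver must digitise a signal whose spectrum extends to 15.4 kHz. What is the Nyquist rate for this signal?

Nyquist rate = 2 × 15.4 kHz = 30.8 kHz.

30.8 kHz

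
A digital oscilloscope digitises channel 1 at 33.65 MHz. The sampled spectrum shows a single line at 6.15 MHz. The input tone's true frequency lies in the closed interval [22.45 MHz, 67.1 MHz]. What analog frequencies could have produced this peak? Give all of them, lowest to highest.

27.5 MHz, 39.8 MHz, 61.15 MHz

Frequencies that alias to 6.15 MHz are k·fs ± 6.15 MHz for integer k ≥ 0.
k=0: 6.15 MHz.
k=1: 27.5 MHz, 39.8 MHz.
k=2: 61.15 MHz, 73.45 MHz.
k=3: 94.8 MHz, 107.1 MHz.
Within [22.45 MHz, 67.1 MHz]: 27.5 MHz, 39.8 MHz, 61.15 MHz.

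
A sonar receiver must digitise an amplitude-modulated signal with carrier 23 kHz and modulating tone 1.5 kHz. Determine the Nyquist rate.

AM sidebands sit at fc ± fm = 21.5 kHz and 24.5 kHz.
Highest-frequency component: 24.5 kHz.
Nyquist rate = 2 × 24.5 kHz = 49 kHz.

49 kHz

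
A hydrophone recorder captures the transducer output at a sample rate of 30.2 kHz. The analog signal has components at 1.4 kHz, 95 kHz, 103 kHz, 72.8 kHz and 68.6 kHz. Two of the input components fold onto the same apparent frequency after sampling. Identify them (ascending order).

fs/2 = 15.1 kHz.
1.4 kHz ≤ fs/2 = 15.1 kHz, passes unchanged.
95 kHz mod fs = 4.4 kHz.
4.4 kHz ≤ fs/2 = 15.1 kHz, appears at 4.4 kHz.
103 kHz mod fs = 12.4 kHz.
12.4 kHz ≤ fs/2 = 15.1 kHz, appears at 12.4 kHz.
72.8 kHz mod fs = 12.4 kHz.
12.4 kHz ≤ fs/2 = 15.1 kHz, appears at 12.4 kHz.
68.6 kHz mod fs = 8.2 kHz.
8.2 kHz ≤ fs/2 = 15.1 kHz, appears at 8.2 kHz.
72.8 kHz and 103 kHz both map to 12.4 kHz.

72.8 kHz, 103 kHz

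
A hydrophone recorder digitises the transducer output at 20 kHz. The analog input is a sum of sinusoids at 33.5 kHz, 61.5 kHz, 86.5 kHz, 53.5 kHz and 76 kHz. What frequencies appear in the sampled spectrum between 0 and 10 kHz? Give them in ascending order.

1.5 kHz, 4 kHz, 6.5 kHz

fs/2 = 10 kHz.
33.5 kHz mod fs = 13.5 kHz.
13.5 kHz > fs/2 = 10 kHz, folds to fs − 13.5 kHz = 6.5 kHz.
61.5 kHz mod fs = 1.5 kHz.
1.5 kHz ≤ fs/2 = 10 kHz, appears at 1.5 kHz.
86.5 kHz mod fs = 6.5 kHz.
6.5 kHz ≤ fs/2 = 10 kHz, appears at 6.5 kHz.
53.5 kHz mod fs = 13.5 kHz.
13.5 kHz > fs/2 = 10 kHz, folds to fs − 13.5 kHz = 6.5 kHz.
76 kHz mod fs = 16 kHz.
16 kHz > fs/2 = 10 kHz, folds to fs − 16 kHz = 4 kHz.
Distinct values: {1.5 kHz, 4 kHz, 6.5 kHz}.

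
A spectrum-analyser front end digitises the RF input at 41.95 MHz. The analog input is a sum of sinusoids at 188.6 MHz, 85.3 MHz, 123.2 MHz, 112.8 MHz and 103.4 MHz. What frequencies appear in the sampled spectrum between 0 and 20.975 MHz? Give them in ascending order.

fs/2 = 20.975 MHz.
188.6 MHz mod fs = 20.8 MHz.
20.8 MHz ≤ fs/2 = 20.975 MHz, appears at 20.8 MHz.
85.3 MHz mod fs = 1.4 MHz.
1.4 MHz ≤ fs/2 = 20.975 MHz, appears at 1.4 MHz.
123.2 MHz mod fs = 39.3 MHz.
39.3 MHz > fs/2 = 20.975 MHz, folds to fs − 39.3 MHz = 2.65 MHz.
112.8 MHz mod fs = 28.9 MHz.
28.9 MHz > fs/2 = 20.975 MHz, folds to fs − 28.9 MHz = 13.05 MHz.
103.4 MHz mod fs = 19.5 MHz.
19.5 MHz ≤ fs/2 = 20.975 MHz, appears at 19.5 MHz.
Distinct values: {1.4 MHz, 2.65 MHz, 13.05 MHz, 19.5 MHz, 20.8 MHz}.

1.4 MHz, 2.65 MHz, 13.05 MHz, 19.5 MHz, 20.8 MHz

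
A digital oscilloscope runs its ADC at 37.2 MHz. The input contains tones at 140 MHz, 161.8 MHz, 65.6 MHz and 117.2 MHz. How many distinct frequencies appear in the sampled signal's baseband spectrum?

3

fs/2 = 18.6 MHz.
140 MHz mod fs = 28.4 MHz.
28.4 MHz > fs/2 = 18.6 MHz, folds to fs − 28.4 MHz = 8.8 MHz.
161.8 MHz mod fs = 13 MHz.
13 MHz ≤ fs/2 = 18.6 MHz, appears at 13 MHz.
65.6 MHz mod fs = 28.4 MHz.
28.4 MHz > fs/2 = 18.6 MHz, folds to fs − 28.4 MHz = 8.8 MHz.
117.2 MHz mod fs = 5.6 MHz.
5.6 MHz ≤ fs/2 = 18.6 MHz, appears at 5.6 MHz.
Distinct values: {5.6 MHz, 8.8 MHz, 13 MHz} → 3.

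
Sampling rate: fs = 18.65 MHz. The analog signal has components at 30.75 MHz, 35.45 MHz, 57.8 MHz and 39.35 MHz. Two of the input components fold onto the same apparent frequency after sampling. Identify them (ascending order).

35.45 MHz, 57.8 MHz

fs/2 = 9.325 MHz.
30.75 MHz mod fs = 12.1 MHz.
12.1 MHz > fs/2 = 9.325 MHz, folds to fs − 12.1 MHz = 6.55 MHz.
35.45 MHz mod fs = 16.8 MHz.
16.8 MHz > fs/2 = 9.325 MHz, folds to fs − 16.8 MHz = 1.85 MHz.
57.8 MHz mod fs = 1.85 MHz.
1.85 MHz ≤ fs/2 = 9.325 MHz, appears at 1.85 MHz.
39.35 MHz mod fs = 2.05 MHz.
2.05 MHz ≤ fs/2 = 9.325 MHz, appears at 2.05 MHz.
35.45 MHz and 57.8 MHz both map to 1.85 MHz.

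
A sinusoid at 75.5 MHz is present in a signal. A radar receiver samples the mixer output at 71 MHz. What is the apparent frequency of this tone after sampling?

75.5 MHz mod fs = 4.5 MHz.
4.5 MHz ≤ fs/2 = 35.5 MHz, appears at 4.5 MHz.

4.5 MHz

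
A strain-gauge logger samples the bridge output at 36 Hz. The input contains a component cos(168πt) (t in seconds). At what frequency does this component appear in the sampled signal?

12 Hz

ω = 168π rad/s → f = ω/(2π) = 84 Hz.
84 Hz mod fs = 12 Hz.
12 Hz ≤ fs/2 = 18 Hz, appears at 12 Hz.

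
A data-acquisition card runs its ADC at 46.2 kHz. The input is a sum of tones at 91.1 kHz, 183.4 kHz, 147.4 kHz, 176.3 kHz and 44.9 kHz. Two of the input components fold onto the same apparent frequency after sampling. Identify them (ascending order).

44.9 kHz, 91.1 kHz

fs/2 = 23.1 kHz.
91.1 kHz mod fs = 44.9 kHz.
44.9 kHz > fs/2 = 23.1 kHz, folds to fs − 44.9 kHz = 1.3 kHz.
183.4 kHz mod fs = 44.8 kHz.
44.8 kHz > fs/2 = 23.1 kHz, folds to fs − 44.8 kHz = 1.4 kHz.
147.4 kHz mod fs = 8.8 kHz.
8.8 kHz ≤ fs/2 = 23.1 kHz, appears at 8.8 kHz.
176.3 kHz mod fs = 37.7 kHz.
37.7 kHz > fs/2 = 23.1 kHz, folds to fs − 37.7 kHz = 8.5 kHz.
44.9 kHz > fs/2 = 23.1 kHz, folds to fs − 44.9 kHz = 1.3 kHz.
44.9 kHz and 91.1 kHz both map to 1.3 kHz.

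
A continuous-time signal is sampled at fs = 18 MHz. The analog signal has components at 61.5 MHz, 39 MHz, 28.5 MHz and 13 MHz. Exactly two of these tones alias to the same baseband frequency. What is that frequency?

7.5 MHz

fs/2 = 9 MHz.
61.5 MHz mod fs = 7.5 MHz.
7.5 MHz ≤ fs/2 = 9 MHz, appears at 7.5 MHz.
39 MHz mod fs = 3 MHz.
3 MHz ≤ fs/2 = 9 MHz, appears at 3 MHz.
28.5 MHz mod fs = 10.5 MHz.
10.5 MHz > fs/2 = 9 MHz, folds to fs − 10.5 MHz = 7.5 MHz.
13 MHz > fs/2 = 9 MHz, folds to fs − 13 MHz = 5 MHz.
28.5 MHz and 61.5 MHz both map to 7.5 MHz.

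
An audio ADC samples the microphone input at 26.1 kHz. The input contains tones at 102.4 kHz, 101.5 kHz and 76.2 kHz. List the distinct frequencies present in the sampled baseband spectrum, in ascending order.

fs/2 = 13.05 kHz.
102.4 kHz mod fs = 24.1 kHz.
24.1 kHz > fs/2 = 13.05 kHz, folds to fs − 24.1 kHz = 2 kHz.
101.5 kHz mod fs = 23.2 kHz.
23.2 kHz > fs/2 = 13.05 kHz, folds to fs − 23.2 kHz = 2.9 kHz.
76.2 kHz mod fs = 24 kHz.
24 kHz > fs/2 = 13.05 kHz, folds to fs − 24 kHz = 2.1 kHz.
Distinct values: {2 kHz, 2.1 kHz, 2.9 kHz}.

2 kHz, 2.1 kHz, 2.9 kHz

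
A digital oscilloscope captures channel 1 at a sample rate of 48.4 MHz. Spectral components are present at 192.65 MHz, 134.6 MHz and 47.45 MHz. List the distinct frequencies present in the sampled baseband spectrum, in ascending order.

0.95 MHz, 10.6 MHz

fs/2 = 24.2 MHz.
192.65 MHz mod fs = 47.45 MHz.
47.45 MHz > fs/2 = 24.2 MHz, folds to fs − 47.45 MHz = 0.95 MHz.
134.6 MHz mod fs = 37.8 MHz.
37.8 MHz > fs/2 = 24.2 MHz, folds to fs − 37.8 MHz = 10.6 MHz.
47.45 MHz > fs/2 = 24.2 MHz, folds to fs − 47.45 MHz = 0.95 MHz.
Distinct values: {0.95 MHz, 10.6 MHz}.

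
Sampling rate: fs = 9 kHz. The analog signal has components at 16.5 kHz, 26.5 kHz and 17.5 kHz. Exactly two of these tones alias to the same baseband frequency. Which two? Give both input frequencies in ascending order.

17.5 kHz, 26.5 kHz

fs/2 = 4.5 kHz.
16.5 kHz mod fs = 7.5 kHz.
7.5 kHz > fs/2 = 4.5 kHz, folds to fs − 7.5 kHz = 1.5 kHz.
26.5 kHz mod fs = 8.5 kHz.
8.5 kHz > fs/2 = 4.5 kHz, folds to fs − 8.5 kHz = 0.5 kHz.
17.5 kHz mod fs = 8.5 kHz.
8.5 kHz > fs/2 = 4.5 kHz, folds to fs − 8.5 kHz = 0.5 kHz.
17.5 kHz and 26.5 kHz both map to 0.5 kHz.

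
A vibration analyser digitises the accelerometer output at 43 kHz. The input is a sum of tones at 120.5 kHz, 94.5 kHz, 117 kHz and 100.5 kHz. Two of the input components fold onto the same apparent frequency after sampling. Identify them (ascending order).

94.5 kHz, 120.5 kHz

fs/2 = 21.5 kHz.
120.5 kHz mod fs = 34.5 kHz.
34.5 kHz > fs/2 = 21.5 kHz, folds to fs − 34.5 kHz = 8.5 kHz.
94.5 kHz mod fs = 8.5 kHz.
8.5 kHz ≤ fs/2 = 21.5 kHz, appears at 8.5 kHz.
117 kHz mod fs = 31 kHz.
31 kHz > fs/2 = 21.5 kHz, folds to fs − 31 kHz = 12 kHz.
100.5 kHz mod fs = 14.5 kHz.
14.5 kHz ≤ fs/2 = 21.5 kHz, appears at 14.5 kHz.
94.5 kHz and 120.5 kHz both map to 8.5 kHz.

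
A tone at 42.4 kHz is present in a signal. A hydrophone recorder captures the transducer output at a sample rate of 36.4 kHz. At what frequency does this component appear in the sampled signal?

6 kHz

42.4 kHz mod fs = 6 kHz.
6 kHz ≤ fs/2 = 18.2 kHz, appears at 6 kHz.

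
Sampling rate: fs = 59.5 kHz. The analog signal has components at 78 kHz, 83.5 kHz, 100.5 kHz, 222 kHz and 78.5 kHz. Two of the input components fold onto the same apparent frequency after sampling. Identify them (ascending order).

fs/2 = 29.75 kHz.
78 kHz mod fs = 18.5 kHz.
18.5 kHz ≤ fs/2 = 29.75 kHz, appears at 18.5 kHz.
83.5 kHz mod fs = 24 kHz.
24 kHz ≤ fs/2 = 29.75 kHz, appears at 24 kHz.
100.5 kHz mod fs = 41 kHz.
41 kHz > fs/2 = 29.75 kHz, folds to fs − 41 kHz = 18.5 kHz.
222 kHz mod fs = 43.5 kHz.
43.5 kHz > fs/2 = 29.75 kHz, folds to fs − 43.5 kHz = 16 kHz.
78.5 kHz mod fs = 19 kHz.
19 kHz ≤ fs/2 = 29.75 kHz, appears at 19 kHz.
78 kHz and 100.5 kHz both map to 18.5 kHz.

78 kHz, 100.5 kHz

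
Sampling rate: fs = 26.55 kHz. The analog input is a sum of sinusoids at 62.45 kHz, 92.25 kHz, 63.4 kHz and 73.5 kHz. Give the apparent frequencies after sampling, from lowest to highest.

fs/2 = 13.275 kHz.
62.45 kHz mod fs = 9.35 kHz.
9.35 kHz ≤ fs/2 = 13.275 kHz, appears at 9.35 kHz.
92.25 kHz mod fs = 12.6 kHz.
12.6 kHz ≤ fs/2 = 13.275 kHz, appears at 12.6 kHz.
63.4 kHz mod fs = 10.3 kHz.
10.3 kHz ≤ fs/2 = 13.275 kHz, appears at 10.3 kHz.
73.5 kHz mod fs = 20.4 kHz.
20.4 kHz > fs/2 = 13.275 kHz, folds to fs − 20.4 kHz = 6.15 kHz.
Distinct values: {6.15 kHz, 9.35 kHz, 10.3 kHz, 12.6 kHz}.

6.15 kHz, 9.35 kHz, 10.3 kHz, 12.6 kHz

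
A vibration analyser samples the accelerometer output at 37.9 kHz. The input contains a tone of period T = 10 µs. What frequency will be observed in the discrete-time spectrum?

13.7 kHz

T = 10 µs → f = 1/T = 100 kHz.
100 kHz mod fs = 24.2 kHz.
24.2 kHz > fs/2 = 18.95 kHz, folds to fs − 24.2 kHz = 13.7 kHz.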